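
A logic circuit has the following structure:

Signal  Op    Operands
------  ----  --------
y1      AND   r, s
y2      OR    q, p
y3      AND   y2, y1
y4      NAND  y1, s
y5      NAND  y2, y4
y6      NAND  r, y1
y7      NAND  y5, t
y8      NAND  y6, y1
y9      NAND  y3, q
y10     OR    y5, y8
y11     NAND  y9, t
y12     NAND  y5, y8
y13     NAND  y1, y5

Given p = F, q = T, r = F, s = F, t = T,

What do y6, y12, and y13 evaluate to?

y6 = T; y12 = T; y13 = T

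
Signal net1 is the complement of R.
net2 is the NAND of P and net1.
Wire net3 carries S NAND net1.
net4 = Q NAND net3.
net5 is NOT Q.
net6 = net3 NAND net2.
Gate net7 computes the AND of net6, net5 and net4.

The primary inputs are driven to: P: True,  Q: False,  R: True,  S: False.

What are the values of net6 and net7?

net1 = NOT R = NOT True = False
net2 = P NAND net1 = True NAND False = True
net3 = S NAND net1 = False NAND False = True
net4 = Q NAND net3 = False NAND True = True
net5 = NOT Q = NOT False = True
net6 = net3 NAND net2 = True NAND True = False
net7 = net6 AND net5 AND net4 = False AND True AND True = False

net6 = False, net7 = False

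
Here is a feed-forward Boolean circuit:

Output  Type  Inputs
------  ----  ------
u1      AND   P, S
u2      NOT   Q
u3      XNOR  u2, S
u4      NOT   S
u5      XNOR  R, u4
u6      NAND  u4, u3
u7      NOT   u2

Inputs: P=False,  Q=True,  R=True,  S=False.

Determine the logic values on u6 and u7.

u6 = False; u7 = True

u2 = NOT Q = NOT True = False
u3 = u2 XNOR S = False XNOR False = True
u4 = NOT S = NOT False = True
u6 = u4 NAND u3 = True NAND True = False
u7 = NOT u2 = NOT False = True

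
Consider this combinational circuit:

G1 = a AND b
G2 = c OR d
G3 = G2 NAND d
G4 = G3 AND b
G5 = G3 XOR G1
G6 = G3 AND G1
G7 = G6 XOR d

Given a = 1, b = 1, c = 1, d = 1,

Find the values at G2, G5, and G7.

G1 = a AND b = 1 AND 1 = 1
G2 = c OR d = 1 OR 1 = 1
G3 = G2 NAND d = 1 NAND 1 = 0
G5 = G3 XOR G1 = 0 XOR 1 = 1
G6 = G3 AND G1 = 0 AND 1 = 0
G7 = G6 XOR d = 0 XOR 1 = 1

G2 = 1, G5 = 1, G7 = 1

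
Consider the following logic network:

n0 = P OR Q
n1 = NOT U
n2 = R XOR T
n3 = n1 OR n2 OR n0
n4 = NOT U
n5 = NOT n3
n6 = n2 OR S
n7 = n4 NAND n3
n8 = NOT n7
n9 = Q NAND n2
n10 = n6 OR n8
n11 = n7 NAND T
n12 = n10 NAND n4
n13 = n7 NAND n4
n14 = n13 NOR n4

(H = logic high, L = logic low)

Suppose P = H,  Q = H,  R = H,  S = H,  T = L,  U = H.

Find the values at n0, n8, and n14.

n0 = P OR Q = H OR H = H
n1 = NOT U = NOT H = L
n2 = R XOR T = H XOR L = H
n3 = n1 OR n2 OR n0 = L OR H OR H = H
n4 = NOT U = NOT H = L
n7 = n4 NAND n3 = L NAND H = H
n8 = NOT n7 = NOT H = L
n13 = n7 NAND n4 = H NAND L = H
n14 = n13 NOR n4 = H NOR L = L

n0 = H  n8 = L  n14 = L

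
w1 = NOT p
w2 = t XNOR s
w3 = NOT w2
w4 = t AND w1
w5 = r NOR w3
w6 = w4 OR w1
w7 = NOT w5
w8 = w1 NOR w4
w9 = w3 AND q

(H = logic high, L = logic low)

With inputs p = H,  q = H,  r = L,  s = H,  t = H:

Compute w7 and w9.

w7 = L, w9 = L

w2 = t XNOR s = H XNOR H = H
w3 = NOT w2 = NOT H = L
w5 = r NOR w3 = L NOR L = H
w7 = NOT w5 = NOT H = L
w9 = w3 AND q = L AND H = L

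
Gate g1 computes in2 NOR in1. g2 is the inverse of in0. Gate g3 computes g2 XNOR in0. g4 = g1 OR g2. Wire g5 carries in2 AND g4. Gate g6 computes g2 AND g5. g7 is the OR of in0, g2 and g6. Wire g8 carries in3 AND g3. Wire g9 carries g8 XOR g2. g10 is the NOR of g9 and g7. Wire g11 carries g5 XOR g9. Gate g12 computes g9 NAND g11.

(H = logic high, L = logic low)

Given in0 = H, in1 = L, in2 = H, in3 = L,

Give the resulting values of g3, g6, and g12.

g3 = L, g6 = L, g12 = H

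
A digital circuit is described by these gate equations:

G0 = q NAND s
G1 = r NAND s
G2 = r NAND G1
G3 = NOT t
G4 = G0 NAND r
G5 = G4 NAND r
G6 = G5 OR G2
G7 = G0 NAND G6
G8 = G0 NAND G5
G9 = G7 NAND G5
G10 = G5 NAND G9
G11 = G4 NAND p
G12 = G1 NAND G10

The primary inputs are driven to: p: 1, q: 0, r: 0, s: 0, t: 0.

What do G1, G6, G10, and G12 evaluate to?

G1 = 1, G6 = 1, G10 = 0, G12 = 1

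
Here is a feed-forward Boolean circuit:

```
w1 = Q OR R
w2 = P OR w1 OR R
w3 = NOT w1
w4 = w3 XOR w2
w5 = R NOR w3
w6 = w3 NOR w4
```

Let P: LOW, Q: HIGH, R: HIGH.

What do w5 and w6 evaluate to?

w5 = LOW, w6 = LOW

w1 = Q OR R = HIGH OR HIGH = HIGH
w2 = P OR w1 OR R = LOW OR HIGH OR HIGH = HIGH
w3 = NOT w1 = NOT HIGH = LOW
w4 = w3 XOR w2 = LOW XOR HIGH = HIGH
w5 = R NOR w3 = HIGH NOR LOW = LOW
w6 = w3 NOR w4 = LOW NOR HIGH = LOW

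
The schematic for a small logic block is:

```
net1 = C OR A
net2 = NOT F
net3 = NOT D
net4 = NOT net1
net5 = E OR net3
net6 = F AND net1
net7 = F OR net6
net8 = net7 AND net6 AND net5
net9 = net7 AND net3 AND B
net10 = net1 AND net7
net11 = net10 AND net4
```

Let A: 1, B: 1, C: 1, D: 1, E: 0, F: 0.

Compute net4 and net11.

net4 = 0  net11 = 0

net1 = C OR A = 1 OR 1 = 1
net4 = NOT net1 = NOT 1 = 0
net6 = F AND net1 = 0 AND 1 = 0
net7 = F OR net6 = 0 OR 0 = 0
net10 = net1 AND net7 = 1 AND 0 = 0
net11 = net10 AND net4 = 0 AND 0 = 0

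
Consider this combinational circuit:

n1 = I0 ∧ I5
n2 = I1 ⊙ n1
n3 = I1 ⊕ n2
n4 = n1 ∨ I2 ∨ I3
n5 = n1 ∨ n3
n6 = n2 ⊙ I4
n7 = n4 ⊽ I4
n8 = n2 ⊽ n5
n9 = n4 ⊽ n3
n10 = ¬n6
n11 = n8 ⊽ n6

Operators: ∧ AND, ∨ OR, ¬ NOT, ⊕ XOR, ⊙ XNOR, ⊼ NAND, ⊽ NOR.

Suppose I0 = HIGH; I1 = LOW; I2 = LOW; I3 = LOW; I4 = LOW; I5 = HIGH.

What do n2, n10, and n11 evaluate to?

n1 = I0 AND I5 = HIGH AND HIGH = HIGH
n2 = I1 XNOR n1 = LOW XNOR HIGH = LOW
n3 = I1 XOR n2 = LOW XOR LOW = LOW
n5 = n1 OR n3 = HIGH OR LOW = HIGH
n6 = n2 XNOR I4 = LOW XNOR LOW = HIGH
n8 = n2 NOR n5 = LOW NOR HIGH = LOW
n10 = NOT n6 = NOT HIGH = LOW
n11 = n8 NOR n6 = LOW NOR HIGH = LOW

n2 = LOW, n10 = LOW, n11 = LOW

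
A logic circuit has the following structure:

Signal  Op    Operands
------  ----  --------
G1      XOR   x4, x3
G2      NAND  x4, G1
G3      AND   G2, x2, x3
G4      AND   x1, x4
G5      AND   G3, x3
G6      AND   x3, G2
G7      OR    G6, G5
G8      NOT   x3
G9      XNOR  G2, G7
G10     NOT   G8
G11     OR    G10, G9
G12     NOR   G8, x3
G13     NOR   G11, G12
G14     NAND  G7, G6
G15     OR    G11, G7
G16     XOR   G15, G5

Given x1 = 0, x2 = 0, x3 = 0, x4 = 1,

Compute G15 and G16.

G15 = 1; G16 = 1

G1 = x4 XOR x3 = 1 XOR 0 = 1
G2 = x4 NAND G1 = 1 NAND 1 = 0
G3 = G2 AND x2 AND x3 = 0 AND 0 AND 0 = 0
G5 = G3 AND x3 = 0 AND 0 = 0
G6 = x3 AND G2 = 0 AND 0 = 0
G7 = G6 OR G5 = 0 OR 0 = 0
G8 = NOT x3 = NOT 0 = 1
G9 = G2 XNOR G7 = 0 XNOR 0 = 1
G10 = NOT G8 = NOT 1 = 0
G11 = G10 OR G9 = 0 OR 1 = 1
G15 = G11 OR G7 = 1 OR 0 = 1
G16 = G15 XOR G5 = 1 XOR 0 = 1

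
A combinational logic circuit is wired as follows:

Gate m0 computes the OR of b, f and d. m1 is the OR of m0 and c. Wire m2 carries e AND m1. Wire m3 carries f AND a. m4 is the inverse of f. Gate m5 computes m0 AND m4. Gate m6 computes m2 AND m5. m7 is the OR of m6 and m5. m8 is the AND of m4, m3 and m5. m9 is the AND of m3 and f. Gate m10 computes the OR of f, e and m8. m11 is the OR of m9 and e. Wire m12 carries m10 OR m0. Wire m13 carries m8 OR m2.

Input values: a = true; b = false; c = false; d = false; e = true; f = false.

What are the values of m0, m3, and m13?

m0 = false; m3 = false; m13 = false

m0 = b OR f OR d = false OR false OR false = false
m1 = m0 OR c = false OR false = false
m2 = e AND m1 = true AND false = false
m3 = f AND a = false AND true = false
m4 = NOT f = NOT false = true
m5 = m0 AND m4 = false AND true = false
m8 = m4 AND m3 AND m5 = true AND false AND false = false
m13 = m8 OR m2 = false OR false = false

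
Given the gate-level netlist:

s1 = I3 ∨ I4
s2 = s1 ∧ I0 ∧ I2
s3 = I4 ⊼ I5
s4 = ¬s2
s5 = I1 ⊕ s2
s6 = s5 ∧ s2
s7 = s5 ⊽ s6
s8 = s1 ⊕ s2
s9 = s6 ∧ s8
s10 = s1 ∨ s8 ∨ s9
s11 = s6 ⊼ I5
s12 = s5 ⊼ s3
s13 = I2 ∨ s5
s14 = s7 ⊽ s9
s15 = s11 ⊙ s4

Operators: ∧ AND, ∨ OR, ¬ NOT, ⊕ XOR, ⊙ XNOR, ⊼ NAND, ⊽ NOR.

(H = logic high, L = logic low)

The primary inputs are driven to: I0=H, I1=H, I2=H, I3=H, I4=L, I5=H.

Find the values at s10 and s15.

s10 = H, s15 = L

s1 = I3 OR I4 = H OR L = H
s2 = s1 AND I0 AND I2 = H AND H AND H = H
s4 = NOT s2 = NOT H = L
s5 = I1 XOR s2 = H XOR H = L
s6 = s5 AND s2 = L AND H = L
s8 = s1 XOR s2 = H XOR H = L
s9 = s6 AND s8 = L AND L = L
s10 = s1 OR s8 OR s9 = H OR L OR L = H
s11 = s6 NAND I5 = L NAND H = H
s15 = s11 XNOR s4 = H XNOR L = L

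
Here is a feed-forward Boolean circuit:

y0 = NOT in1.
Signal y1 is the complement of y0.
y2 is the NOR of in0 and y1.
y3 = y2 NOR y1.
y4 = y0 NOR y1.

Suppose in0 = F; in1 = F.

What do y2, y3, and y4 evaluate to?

y2 = T  y3 = F  y4 = F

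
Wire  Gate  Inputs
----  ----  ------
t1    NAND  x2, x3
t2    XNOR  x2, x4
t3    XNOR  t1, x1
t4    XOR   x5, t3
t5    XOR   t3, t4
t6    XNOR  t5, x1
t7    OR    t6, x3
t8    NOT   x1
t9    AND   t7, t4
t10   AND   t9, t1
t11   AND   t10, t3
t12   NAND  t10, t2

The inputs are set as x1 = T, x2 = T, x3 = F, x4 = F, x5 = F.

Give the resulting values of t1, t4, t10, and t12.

t1 = T  t4 = T  t10 = F  t12 = T

t1 = x2 NAND x3 = T NAND F = T
t2 = x2 XNOR x4 = T XNOR F = F
t3 = t1 XNOR x1 = T XNOR T = T
t4 = x5 XOR t3 = F XOR T = T
t5 = t3 XOR t4 = T XOR T = F
t6 = t5 XNOR x1 = F XNOR T = F
t7 = t6 OR x3 = F OR F = F
t9 = t7 AND t4 = F AND T = F
t10 = t9 AND t1 = F AND T = F
t12 = t10 NAND t2 = F NAND F = T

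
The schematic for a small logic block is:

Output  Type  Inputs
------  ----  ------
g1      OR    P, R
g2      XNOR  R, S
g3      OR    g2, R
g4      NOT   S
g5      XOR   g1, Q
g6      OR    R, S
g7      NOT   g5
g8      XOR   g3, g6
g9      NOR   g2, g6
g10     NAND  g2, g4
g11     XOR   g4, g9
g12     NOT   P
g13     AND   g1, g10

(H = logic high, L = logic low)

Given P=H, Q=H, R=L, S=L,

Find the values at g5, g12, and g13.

g5 = L, g12 = L, g13 = L

g1 = P OR R = H OR L = H
g2 = R XNOR S = L XNOR L = H
g4 = NOT S = NOT L = H
g5 = g1 XOR Q = H XOR H = L
g10 = g2 NAND g4 = H NAND H = L
g12 = NOT P = NOT H = L
g13 = g1 AND g10 = H AND L = L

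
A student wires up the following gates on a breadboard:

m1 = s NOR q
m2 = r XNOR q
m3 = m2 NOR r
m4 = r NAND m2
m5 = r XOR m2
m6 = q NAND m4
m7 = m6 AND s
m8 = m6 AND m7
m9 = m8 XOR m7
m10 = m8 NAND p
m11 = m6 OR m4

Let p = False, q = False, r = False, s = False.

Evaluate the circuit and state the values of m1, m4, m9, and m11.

m1 = s NOR q = False NOR False = True
m2 = r XNOR q = False XNOR False = True
m4 = r NAND m2 = False NAND True = True
m6 = q NAND m4 = False NAND True = True
m7 = m6 AND s = True AND False = False
m8 = m6 AND m7 = True AND False = False
m9 = m8 XOR m7 = False XOR False = False
m11 = m6 OR m4 = True OR True = True

m1 = True, m4 = True, m9 = False, m11 = True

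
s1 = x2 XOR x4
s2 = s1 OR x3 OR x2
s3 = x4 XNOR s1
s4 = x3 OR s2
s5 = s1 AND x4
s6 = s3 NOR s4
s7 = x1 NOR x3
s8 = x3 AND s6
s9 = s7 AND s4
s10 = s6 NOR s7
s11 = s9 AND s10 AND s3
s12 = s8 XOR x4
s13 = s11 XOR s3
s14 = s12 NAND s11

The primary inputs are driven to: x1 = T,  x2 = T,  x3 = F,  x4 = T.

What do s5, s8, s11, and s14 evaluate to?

s5 = F, s8 = F, s11 = F, s14 = T

s1 = x2 XOR x4 = T XOR T = F
s2 = s1 OR x3 OR x2 = F OR F OR T = T
s3 = x4 XNOR s1 = T XNOR F = F
s4 = x3 OR s2 = F OR T = T
s5 = s1 AND x4 = F AND T = F
s6 = s3 NOR s4 = F NOR T = F
s7 = x1 NOR x3 = T NOR F = F
s8 = x3 AND s6 = F AND F = F
s9 = s7 AND s4 = F AND T = F
s10 = s6 NOR s7 = F NOR F = T
s11 = s9 AND s10 AND s3 = F AND T AND F = F
s12 = s8 XOR x4 = F XOR T = T
s14 = s12 NAND s11 = T NAND F = T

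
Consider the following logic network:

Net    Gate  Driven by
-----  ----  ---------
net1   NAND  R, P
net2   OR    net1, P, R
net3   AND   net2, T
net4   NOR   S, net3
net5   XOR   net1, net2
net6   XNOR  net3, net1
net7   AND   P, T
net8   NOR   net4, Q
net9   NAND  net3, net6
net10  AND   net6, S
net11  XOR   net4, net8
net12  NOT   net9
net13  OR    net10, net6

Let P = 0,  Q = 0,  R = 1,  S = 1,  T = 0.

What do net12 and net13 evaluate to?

net12 = 0, net13 = 0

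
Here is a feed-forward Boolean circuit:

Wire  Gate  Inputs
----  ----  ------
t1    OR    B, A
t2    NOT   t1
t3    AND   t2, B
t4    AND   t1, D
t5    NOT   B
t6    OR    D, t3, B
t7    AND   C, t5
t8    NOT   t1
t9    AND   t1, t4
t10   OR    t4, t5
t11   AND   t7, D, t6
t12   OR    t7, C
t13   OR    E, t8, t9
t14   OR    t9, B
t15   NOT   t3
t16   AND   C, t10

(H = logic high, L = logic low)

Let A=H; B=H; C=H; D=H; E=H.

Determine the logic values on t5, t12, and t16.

t1 = B OR A = H OR H = H
t4 = t1 AND D = H AND H = H
t5 = NOT B = NOT H = L
t7 = C AND t5 = H AND L = L
t10 = t4 OR t5 = H OR L = H
t12 = t7 OR C = L OR H = H
t16 = C AND t10 = H AND H = H

t5 = L, t12 = H, t16 = H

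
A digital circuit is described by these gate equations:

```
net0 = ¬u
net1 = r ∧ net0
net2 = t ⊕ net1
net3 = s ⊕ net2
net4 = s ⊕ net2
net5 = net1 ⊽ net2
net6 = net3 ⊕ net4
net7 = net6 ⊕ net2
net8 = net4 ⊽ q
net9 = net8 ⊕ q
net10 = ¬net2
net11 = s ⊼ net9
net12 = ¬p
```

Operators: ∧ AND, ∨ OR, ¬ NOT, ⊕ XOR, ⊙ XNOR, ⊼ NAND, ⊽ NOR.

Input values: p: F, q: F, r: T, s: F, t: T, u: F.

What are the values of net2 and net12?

net2 = F  net12 = T

net0 = NOT u = NOT F = T
net1 = r AND net0 = T AND T = T
net2 = t XOR net1 = T XOR T = F
net12 = NOT p = NOT F = T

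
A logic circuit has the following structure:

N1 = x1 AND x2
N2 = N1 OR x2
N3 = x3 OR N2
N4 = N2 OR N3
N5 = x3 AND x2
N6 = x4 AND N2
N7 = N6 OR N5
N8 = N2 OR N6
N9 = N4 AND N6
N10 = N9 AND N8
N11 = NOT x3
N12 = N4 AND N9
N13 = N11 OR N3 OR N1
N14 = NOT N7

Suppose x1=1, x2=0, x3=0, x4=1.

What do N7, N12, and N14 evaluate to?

N1 = x1 AND x2 = 1 AND 0 = 0
N2 = N1 OR x2 = 0 OR 0 = 0
N3 = x3 OR N2 = 0 OR 0 = 0
N4 = N2 OR N3 = 0 OR 0 = 0
N5 = x3 AND x2 = 0 AND 0 = 0
N6 = x4 AND N2 = 1 AND 0 = 0
N7 = N6 OR N5 = 0 OR 0 = 0
N9 = N4 AND N6 = 0 AND 0 = 0
N12 = N4 AND N9 = 0 AND 0 = 0
N14 = NOT N7 = NOT 0 = 1

N7 = 0, N12 = 0, N14 = 1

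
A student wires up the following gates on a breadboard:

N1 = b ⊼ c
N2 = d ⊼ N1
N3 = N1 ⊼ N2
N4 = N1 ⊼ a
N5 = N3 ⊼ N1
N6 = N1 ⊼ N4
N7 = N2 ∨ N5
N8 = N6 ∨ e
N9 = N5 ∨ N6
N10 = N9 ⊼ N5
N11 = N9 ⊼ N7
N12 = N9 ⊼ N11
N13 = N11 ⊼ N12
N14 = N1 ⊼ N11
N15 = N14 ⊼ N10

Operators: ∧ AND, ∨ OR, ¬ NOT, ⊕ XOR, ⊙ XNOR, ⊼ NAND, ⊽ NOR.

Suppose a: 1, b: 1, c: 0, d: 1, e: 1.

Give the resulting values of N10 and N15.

N10 = 1; N15 = 1

N1 = b NAND c = 1 NAND 0 = 1
N2 = d NAND N1 = 1 NAND 1 = 0
N3 = N1 NAND N2 = 1 NAND 0 = 1
N4 = N1 NAND a = 1 NAND 1 = 0
N5 = N3 NAND N1 = 1 NAND 1 = 0
N6 = N1 NAND N4 = 1 NAND 0 = 1
N7 = N2 OR N5 = 0 OR 0 = 0
N9 = N5 OR N6 = 0 OR 1 = 1
N10 = N9 NAND N5 = 1 NAND 0 = 1
N11 = N9 NAND N7 = 1 NAND 0 = 1
N14 = N1 NAND N11 = 1 NAND 1 = 0
N15 = N14 NAND N10 = 0 NAND 1 = 1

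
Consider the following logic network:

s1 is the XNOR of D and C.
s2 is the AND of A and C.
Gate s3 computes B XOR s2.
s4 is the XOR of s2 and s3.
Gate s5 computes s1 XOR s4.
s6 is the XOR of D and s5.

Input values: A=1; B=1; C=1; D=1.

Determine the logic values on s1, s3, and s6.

s1 = 1, s3 = 0, s6 = 1

s1 = D XNOR C = 1 XNOR 1 = 1
s2 = A AND C = 1 AND 1 = 1
s3 = B XOR s2 = 1 XOR 1 = 0
s4 = s2 XOR s3 = 1 XOR 0 = 1
s5 = s1 XOR s4 = 1 XOR 1 = 0
s6 = D XOR s5 = 1 XOR 0 = 1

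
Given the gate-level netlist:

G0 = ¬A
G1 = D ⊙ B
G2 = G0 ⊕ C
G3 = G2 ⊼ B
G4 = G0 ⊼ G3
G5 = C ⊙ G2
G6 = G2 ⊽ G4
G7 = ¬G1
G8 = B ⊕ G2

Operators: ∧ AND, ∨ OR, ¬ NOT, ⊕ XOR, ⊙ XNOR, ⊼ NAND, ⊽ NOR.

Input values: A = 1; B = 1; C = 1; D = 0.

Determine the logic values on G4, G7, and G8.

G4 = 1  G7 = 1  G8 = 0

G0 = NOT A = NOT 1 = 0
G1 = D XNOR B = 0 XNOR 1 = 0
G2 = G0 XOR C = 0 XOR 1 = 1
G3 = G2 NAND B = 1 NAND 1 = 0
G4 = G0 NAND G3 = 0 NAND 0 = 1
G7 = NOT G1 = NOT 0 = 1
G8 = B XOR G2 = 1 XOR 1 = 0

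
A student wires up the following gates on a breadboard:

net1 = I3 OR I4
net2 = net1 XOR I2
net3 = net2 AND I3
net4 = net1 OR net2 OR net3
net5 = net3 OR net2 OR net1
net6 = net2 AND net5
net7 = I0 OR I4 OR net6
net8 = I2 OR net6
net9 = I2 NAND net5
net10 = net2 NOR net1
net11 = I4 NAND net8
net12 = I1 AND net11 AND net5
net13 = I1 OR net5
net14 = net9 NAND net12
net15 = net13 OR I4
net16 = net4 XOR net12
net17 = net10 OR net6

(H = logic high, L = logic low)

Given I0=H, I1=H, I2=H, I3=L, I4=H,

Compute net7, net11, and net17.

net7 = H, net11 = L, net17 = L

net1 = I3 OR I4 = L OR H = H
net2 = net1 XOR I2 = H XOR H = L
net3 = net2 AND I3 = L AND L = L
net5 = net3 OR net2 OR net1 = L OR L OR H = H
net6 = net2 AND net5 = L AND H = L
net7 = I0 OR I4 OR net6 = H OR H OR L = H
net8 = I2 OR net6 = H OR L = H
net10 = net2 NOR net1 = L NOR H = L
net11 = I4 NAND net8 = H NAND H = L
net17 = net10 OR net6 = L OR L = L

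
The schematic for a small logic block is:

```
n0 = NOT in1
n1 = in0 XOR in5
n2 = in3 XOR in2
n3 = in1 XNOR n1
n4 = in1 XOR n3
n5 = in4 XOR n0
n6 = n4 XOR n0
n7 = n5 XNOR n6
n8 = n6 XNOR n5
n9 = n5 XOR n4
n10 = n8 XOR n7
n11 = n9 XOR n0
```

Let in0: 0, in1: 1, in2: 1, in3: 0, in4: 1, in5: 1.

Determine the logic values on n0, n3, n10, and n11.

n0 = 0  n3 = 1  n10 = 0  n11 = 1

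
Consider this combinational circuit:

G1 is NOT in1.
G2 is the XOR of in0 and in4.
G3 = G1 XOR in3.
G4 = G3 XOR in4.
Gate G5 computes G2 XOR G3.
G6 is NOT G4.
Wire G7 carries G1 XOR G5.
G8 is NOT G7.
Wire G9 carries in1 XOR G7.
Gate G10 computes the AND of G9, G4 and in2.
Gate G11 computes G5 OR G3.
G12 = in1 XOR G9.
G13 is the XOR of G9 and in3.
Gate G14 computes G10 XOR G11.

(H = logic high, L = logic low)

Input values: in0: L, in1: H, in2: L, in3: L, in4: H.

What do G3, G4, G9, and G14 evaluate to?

G3 = L  G4 = H  G9 = L  G14 = H

G1 = NOT in1 = NOT H = L
G2 = in0 XOR in4 = L XOR H = H
G3 = G1 XOR in3 = L XOR L = L
G4 = G3 XOR in4 = L XOR H = H
G5 = G2 XOR G3 = H XOR L = H
G7 = G1 XOR G5 = L XOR H = H
G9 = in1 XOR G7 = H XOR H = L
G10 = G9 AND G4 AND in2 = L AND H AND L = L
G11 = G5 OR G3 = H OR L = H
G14 = G10 XOR G11 = L XOR H = H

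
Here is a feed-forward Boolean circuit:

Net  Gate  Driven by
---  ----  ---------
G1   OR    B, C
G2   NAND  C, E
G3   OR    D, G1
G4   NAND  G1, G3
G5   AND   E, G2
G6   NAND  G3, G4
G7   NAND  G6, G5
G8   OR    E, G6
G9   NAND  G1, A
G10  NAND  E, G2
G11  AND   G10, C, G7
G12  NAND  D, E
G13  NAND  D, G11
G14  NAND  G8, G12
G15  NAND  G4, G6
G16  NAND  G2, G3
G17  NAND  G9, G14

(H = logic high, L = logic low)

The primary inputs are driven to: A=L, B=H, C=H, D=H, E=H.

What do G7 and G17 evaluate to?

G1 = B OR C = H OR H = H
G2 = C NAND E = H NAND H = L
G3 = D OR G1 = H OR H = H
G4 = G1 NAND G3 = H NAND H = L
G5 = E AND G2 = H AND L = L
G6 = G3 NAND G4 = H NAND L = H
G7 = G6 NAND G5 = H NAND L = H
G8 = E OR G6 = H OR H = H
G9 = G1 NAND A = H NAND L = H
G12 = D NAND E = H NAND H = L
G14 = G8 NAND G12 = H NAND L = H
G17 = G9 NAND G14 = H NAND H = L

G7 = H  G17 = L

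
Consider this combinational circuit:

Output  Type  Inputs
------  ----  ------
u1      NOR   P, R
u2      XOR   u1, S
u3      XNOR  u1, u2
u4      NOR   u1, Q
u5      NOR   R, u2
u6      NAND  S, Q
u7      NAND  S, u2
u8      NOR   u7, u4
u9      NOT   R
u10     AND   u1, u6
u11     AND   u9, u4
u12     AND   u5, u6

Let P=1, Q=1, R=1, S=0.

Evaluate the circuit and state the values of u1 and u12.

u1 = 0  u12 = 0

u1 = P NOR R = 1 NOR 1 = 0
u2 = u1 XOR S = 0 XOR 0 = 0
u5 = R NOR u2 = 1 NOR 0 = 0
u6 = S NAND Q = 0 NAND 1 = 1
u12 = u5 AND u6 = 0 AND 1 = 0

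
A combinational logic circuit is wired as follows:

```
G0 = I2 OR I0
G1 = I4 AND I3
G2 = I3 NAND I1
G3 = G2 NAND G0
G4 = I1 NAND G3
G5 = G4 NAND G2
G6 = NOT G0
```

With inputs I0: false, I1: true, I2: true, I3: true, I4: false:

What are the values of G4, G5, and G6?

G4 = false  G5 = true  G6 = false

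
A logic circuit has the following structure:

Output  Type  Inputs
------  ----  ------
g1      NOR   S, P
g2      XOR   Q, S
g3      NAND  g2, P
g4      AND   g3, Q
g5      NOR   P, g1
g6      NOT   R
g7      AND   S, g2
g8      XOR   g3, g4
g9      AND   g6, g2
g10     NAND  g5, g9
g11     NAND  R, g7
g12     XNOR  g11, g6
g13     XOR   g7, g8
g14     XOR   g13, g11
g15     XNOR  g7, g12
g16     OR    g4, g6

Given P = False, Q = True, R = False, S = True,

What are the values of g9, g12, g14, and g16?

g2 = Q XOR S = True XOR True = False
g3 = g2 NAND P = False NAND False = True
g4 = g3 AND Q = True AND True = True
g6 = NOT R = NOT False = True
g7 = S AND g2 = True AND False = False
g8 = g3 XOR g4 = True XOR True = False
g9 = g6 AND g2 = True AND False = False
g11 = R NAND g7 = False NAND False = True
g12 = g11 XNOR g6 = True XNOR True = True
g13 = g7 XOR g8 = False XOR False = False
g14 = g13 XOR g11 = False XOR True = True
g16 = g4 OR g6 = True OR True = True

g9 = False, g12 = True, g14 = True, g16 = True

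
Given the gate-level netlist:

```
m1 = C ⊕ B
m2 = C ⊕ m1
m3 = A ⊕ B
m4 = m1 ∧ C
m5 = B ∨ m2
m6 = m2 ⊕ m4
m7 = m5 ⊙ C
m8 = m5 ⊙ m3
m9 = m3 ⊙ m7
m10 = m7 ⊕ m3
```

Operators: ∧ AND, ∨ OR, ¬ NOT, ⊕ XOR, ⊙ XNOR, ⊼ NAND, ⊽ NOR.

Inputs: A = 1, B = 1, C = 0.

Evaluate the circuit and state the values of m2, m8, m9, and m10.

m1 = C XOR B = 0 XOR 1 = 1
m2 = C XOR m1 = 0 XOR 1 = 1
m3 = A XOR B = 1 XOR 1 = 0
m5 = B OR m2 = 1 OR 1 = 1
m7 = m5 XNOR C = 1 XNOR 0 = 0
m8 = m5 XNOR m3 = 1 XNOR 0 = 0
m9 = m3 XNOR m7 = 0 XNOR 0 = 1
m10 = m7 XOR m3 = 0 XOR 0 = 0

m2 = 1  m8 = 0  m9 = 1  m10 = 0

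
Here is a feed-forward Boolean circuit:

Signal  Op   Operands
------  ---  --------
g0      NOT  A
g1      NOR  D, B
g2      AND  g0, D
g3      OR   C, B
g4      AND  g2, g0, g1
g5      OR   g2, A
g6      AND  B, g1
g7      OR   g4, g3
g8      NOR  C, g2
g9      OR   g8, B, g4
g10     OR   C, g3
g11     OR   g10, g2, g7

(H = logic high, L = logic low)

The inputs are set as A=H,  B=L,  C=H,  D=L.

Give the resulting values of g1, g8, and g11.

g1 = H  g8 = L  g11 = H

g0 = NOT A = NOT H = L
g1 = D NOR B = L NOR L = H
g2 = g0 AND D = L AND L = L
g3 = C OR B = H OR L = H
g4 = g2 AND g0 AND g1 = L AND L AND H = L
g7 = g4 OR g3 = L OR H = H
g8 = C NOR g2 = H NOR L = L
g10 = C OR g3 = H OR H = H
g11 = g10 OR g2 OR g7 = H OR L OR H = H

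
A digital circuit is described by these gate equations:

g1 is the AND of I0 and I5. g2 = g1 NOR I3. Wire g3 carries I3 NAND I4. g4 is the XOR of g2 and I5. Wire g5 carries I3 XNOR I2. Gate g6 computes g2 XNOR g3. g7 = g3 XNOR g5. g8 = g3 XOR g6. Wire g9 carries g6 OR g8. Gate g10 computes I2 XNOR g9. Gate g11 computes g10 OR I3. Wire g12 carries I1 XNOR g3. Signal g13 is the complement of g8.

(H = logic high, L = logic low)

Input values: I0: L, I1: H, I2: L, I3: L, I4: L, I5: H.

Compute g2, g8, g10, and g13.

g2 = H, g8 = L, g10 = L, g13 = H

g1 = I0 AND I5 = L AND H = L
g2 = g1 NOR I3 = L NOR L = H
g3 = I3 NAND I4 = L NAND L = H
g6 = g2 XNOR g3 = H XNOR H = H
g8 = g3 XOR g6 = H XOR H = L
g9 = g6 OR g8 = H OR L = H
g10 = I2 XNOR g9 = L XNOR H = L
g13 = NOT g8 = NOT L = H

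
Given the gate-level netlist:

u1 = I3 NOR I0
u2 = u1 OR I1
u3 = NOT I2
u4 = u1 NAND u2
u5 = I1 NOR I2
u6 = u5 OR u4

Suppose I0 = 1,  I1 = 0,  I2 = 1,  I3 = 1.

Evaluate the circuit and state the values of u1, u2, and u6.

u1 = I3 NOR I0 = 1 NOR 1 = 0
u2 = u1 OR I1 = 0 OR 0 = 0
u4 = u1 NAND u2 = 0 NAND 0 = 1
u5 = I1 NOR I2 = 0 NOR 1 = 0
u6 = u5 OR u4 = 0 OR 1 = 1

u1 = 0, u2 = 0, u6 = 1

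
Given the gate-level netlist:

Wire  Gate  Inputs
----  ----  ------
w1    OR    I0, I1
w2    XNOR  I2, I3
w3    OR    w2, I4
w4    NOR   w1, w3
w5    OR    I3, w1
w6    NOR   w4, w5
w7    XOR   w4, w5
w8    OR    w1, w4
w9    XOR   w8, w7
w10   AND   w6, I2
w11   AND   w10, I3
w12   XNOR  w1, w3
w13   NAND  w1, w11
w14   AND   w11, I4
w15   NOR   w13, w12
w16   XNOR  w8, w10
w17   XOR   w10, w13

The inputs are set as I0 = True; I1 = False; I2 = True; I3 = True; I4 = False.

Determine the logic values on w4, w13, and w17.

w4 = False, w13 = True, w17 = True

w1 = I0 OR I1 = True OR False = True
w2 = I2 XNOR I3 = True XNOR True = True
w3 = w2 OR I4 = True OR False = True
w4 = w1 NOR w3 = True NOR True = False
w5 = I3 OR w1 = True OR True = True
w6 = w4 NOR w5 = False NOR True = False
w10 = w6 AND I2 = False AND True = False
w11 = w10 AND I3 = False AND True = False
w13 = w1 NAND w11 = True NAND False = True
w17 = w10 XOR w13 = False XOR True = True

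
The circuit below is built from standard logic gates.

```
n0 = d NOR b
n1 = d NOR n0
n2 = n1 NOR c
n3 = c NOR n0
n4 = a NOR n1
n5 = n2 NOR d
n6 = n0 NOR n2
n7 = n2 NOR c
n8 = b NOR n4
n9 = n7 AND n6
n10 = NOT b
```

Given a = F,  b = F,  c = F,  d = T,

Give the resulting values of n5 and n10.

n5 = F; n10 = T

n0 = d NOR b = T NOR F = F
n1 = d NOR n0 = T NOR F = F
n2 = n1 NOR c = F NOR F = T
n5 = n2 NOR d = T NOR T = F
n10 = NOT b = NOT F = T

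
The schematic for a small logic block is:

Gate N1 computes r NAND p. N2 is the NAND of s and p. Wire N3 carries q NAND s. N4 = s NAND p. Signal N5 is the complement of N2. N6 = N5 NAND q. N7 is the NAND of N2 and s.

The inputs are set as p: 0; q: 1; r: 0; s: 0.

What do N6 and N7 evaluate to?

N2 = s NAND p = 0 NAND 0 = 1
N5 = NOT N2 = NOT 1 = 0
N6 = N5 NAND q = 0 NAND 1 = 1
N7 = N2 NAND s = 1 NAND 0 = 1

N6 = 1, N7 = 1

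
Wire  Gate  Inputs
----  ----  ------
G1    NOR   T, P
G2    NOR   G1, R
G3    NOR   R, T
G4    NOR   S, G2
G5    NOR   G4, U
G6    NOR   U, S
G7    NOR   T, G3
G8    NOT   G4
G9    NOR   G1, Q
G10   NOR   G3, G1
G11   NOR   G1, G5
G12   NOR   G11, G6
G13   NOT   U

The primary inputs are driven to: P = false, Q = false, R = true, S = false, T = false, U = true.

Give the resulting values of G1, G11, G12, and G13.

G1 = true, G11 = false, G12 = true, G13 = false

G1 = T NOR P = false NOR false = true
G2 = G1 NOR R = true NOR true = false
G4 = S NOR G2 = false NOR false = true
G5 = G4 NOR U = true NOR true = false
G6 = U NOR S = true NOR false = false
G11 = G1 NOR G5 = true NOR false = false
G12 = G11 NOR G6 = false NOR false = true
G13 = NOT U = NOT true = false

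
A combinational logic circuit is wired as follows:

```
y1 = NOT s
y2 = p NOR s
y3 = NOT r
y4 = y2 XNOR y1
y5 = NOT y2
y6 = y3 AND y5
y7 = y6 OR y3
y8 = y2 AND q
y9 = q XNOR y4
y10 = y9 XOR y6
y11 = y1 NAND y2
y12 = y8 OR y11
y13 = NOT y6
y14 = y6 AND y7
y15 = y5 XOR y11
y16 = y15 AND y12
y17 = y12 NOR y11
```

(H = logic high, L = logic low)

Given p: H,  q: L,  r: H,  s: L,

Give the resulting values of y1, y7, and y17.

y1 = H, y7 = L, y17 = L

y1 = NOT s = NOT L = H
y2 = p NOR s = H NOR L = L
y3 = NOT r = NOT H = L
y5 = NOT y2 = NOT L = H
y6 = y3 AND y5 = L AND H = L
y7 = y6 OR y3 = L OR L = L
y8 = y2 AND q = L AND L = L
y11 = y1 NAND y2 = H NAND L = H
y12 = y8 OR y11 = L OR H = H
y17 = y12 NOR y11 = H NOR H = L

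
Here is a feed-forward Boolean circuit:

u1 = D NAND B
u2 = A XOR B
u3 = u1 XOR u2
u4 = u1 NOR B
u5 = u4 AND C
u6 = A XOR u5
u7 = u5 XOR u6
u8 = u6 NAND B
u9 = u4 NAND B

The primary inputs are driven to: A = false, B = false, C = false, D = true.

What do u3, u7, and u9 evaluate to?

u1 = D NAND B = true NAND false = true
u2 = A XOR B = false XOR false = false
u3 = u1 XOR u2 = true XOR false = true
u4 = u1 NOR B = true NOR false = false
u5 = u4 AND C = false AND false = false
u6 = A XOR u5 = false XOR false = false
u7 = u5 XOR u6 = false XOR false = false
u9 = u4 NAND B = false NAND false = true

u3 = true, u7 = false, u9 = true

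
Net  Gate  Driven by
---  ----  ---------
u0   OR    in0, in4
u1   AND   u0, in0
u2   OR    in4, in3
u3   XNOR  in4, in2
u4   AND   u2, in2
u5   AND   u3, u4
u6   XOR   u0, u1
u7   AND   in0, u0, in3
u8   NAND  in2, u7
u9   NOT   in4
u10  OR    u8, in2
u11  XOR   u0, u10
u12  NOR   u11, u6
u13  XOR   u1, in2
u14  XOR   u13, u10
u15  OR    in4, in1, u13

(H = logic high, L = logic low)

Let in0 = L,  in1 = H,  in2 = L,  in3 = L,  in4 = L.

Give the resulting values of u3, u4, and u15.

u0 = in0 OR in4 = L OR L = L
u1 = u0 AND in0 = L AND L = L
u2 = in4 OR in3 = L OR L = L
u3 = in4 XNOR in2 = L XNOR L = H
u4 = u2 AND in2 = L AND L = L
u13 = u1 XOR in2 = L XOR L = L
u15 = in4 OR in1 OR u13 = L OR H OR L = H

u3 = H  u4 = L  u15 = H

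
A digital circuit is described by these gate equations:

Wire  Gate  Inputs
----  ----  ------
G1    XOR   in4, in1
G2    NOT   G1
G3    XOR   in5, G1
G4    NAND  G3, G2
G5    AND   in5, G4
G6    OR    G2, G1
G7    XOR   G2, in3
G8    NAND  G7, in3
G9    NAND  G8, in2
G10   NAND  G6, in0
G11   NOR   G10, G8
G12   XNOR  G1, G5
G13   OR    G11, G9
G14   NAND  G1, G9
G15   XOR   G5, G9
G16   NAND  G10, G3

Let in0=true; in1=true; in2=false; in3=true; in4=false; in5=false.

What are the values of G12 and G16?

G12 = false; G16 = true

G1 = in4 XOR in1 = false XOR true = true
G2 = NOT G1 = NOT true = false
G3 = in5 XOR G1 = false XOR true = true
G4 = G3 NAND G2 = true NAND false = true
G5 = in5 AND G4 = false AND true = false
G6 = G2 OR G1 = false OR true = true
G10 = G6 NAND in0 = true NAND true = false
G12 = G1 XNOR G5 = true XNOR false = false
G16 = G10 NAND G3 = false NAND true = true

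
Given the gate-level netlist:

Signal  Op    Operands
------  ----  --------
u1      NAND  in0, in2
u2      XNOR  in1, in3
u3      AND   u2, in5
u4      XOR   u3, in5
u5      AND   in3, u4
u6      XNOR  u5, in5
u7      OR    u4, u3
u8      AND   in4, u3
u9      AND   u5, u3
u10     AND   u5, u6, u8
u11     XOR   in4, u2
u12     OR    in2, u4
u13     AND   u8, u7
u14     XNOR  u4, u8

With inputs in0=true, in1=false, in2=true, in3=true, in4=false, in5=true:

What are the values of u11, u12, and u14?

u11 = false, u12 = true, u14 = false

u2 = in1 XNOR in3 = false XNOR true = false
u3 = u2 AND in5 = false AND true = false
u4 = u3 XOR in5 = false XOR true = true
u8 = in4 AND u3 = false AND false = false
u11 = in4 XOR u2 = false XOR false = false
u12 = in2 OR u4 = true OR true = true
u14 = u4 XNOR u8 = true XNOR false = false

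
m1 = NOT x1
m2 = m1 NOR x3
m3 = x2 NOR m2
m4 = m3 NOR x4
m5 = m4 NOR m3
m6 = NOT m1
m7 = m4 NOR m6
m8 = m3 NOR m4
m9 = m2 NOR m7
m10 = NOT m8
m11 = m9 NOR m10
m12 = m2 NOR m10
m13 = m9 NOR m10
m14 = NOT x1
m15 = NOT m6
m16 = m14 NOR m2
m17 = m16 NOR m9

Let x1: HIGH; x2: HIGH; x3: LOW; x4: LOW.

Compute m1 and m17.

m1 = LOW; m17 = HIGH

m1 = NOT x1 = NOT HIGH = LOW
m2 = m1 NOR x3 = LOW NOR LOW = HIGH
m3 = x2 NOR m2 = HIGH NOR HIGH = LOW
m4 = m3 NOR x4 = LOW NOR LOW = HIGH
m6 = NOT m1 = NOT LOW = HIGH
m7 = m4 NOR m6 = HIGH NOR HIGH = LOW
m9 = m2 NOR m7 = HIGH NOR LOW = LOW
m14 = NOT x1 = NOT HIGH = LOW
m16 = m14 NOR m2 = LOW NOR HIGH = LOW
m17 = m16 NOR m9 = LOW NOR LOW = HIGH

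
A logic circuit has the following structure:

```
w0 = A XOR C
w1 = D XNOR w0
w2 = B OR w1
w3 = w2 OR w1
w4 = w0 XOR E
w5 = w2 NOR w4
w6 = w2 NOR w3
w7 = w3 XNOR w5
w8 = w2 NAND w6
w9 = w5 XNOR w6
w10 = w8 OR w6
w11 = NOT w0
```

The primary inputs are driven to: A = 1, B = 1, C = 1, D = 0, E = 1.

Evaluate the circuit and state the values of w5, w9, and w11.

w5 = 0  w9 = 1  w11 = 1

w0 = A XOR C = 1 XOR 1 = 0
w1 = D XNOR w0 = 0 XNOR 0 = 1
w2 = B OR w1 = 1 OR 1 = 1
w3 = w2 OR w1 = 1 OR 1 = 1
w4 = w0 XOR E = 0 XOR 1 = 1
w5 = w2 NOR w4 = 1 NOR 1 = 0
w6 = w2 NOR w3 = 1 NOR 1 = 0
w9 = w5 XNOR w6 = 0 XNOR 0 = 1
w11 = NOT w0 = NOT 0 = 1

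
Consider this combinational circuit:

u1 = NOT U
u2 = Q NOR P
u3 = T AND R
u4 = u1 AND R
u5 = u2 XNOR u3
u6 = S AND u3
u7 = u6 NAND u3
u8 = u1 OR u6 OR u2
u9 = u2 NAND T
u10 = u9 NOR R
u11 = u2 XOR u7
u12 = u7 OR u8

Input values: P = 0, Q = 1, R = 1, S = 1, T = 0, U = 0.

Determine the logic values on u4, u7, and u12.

u1 = NOT U = NOT 0 = 1
u2 = Q NOR P = 1 NOR 0 = 0
u3 = T AND R = 0 AND 1 = 0
u4 = u1 AND R = 1 AND 1 = 1
u6 = S AND u3 = 1 AND 0 = 0
u7 = u6 NAND u3 = 0 NAND 0 = 1
u8 = u1 OR u6 OR u2 = 1 OR 0 OR 0 = 1
u12 = u7 OR u8 = 1 OR 1 = 1

u4 = 1  u7 = 1  u12 = 1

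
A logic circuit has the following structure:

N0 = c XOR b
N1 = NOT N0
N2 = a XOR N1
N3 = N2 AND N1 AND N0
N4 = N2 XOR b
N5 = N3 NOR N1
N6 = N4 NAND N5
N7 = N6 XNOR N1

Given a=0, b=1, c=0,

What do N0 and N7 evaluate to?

N0 = 1  N7 = 1

N0 = c XOR b = 0 XOR 1 = 1
N1 = NOT N0 = NOT 1 = 0
N2 = a XOR N1 = 0 XOR 0 = 0
N3 = N2 AND N1 AND N0 = 0 AND 0 AND 1 = 0
N4 = N2 XOR b = 0 XOR 1 = 1
N5 = N3 NOR N1 = 0 NOR 0 = 1
N6 = N4 NAND N5 = 1 NAND 1 = 0
N7 = N6 XNOR N1 = 0 XNOR 0 = 1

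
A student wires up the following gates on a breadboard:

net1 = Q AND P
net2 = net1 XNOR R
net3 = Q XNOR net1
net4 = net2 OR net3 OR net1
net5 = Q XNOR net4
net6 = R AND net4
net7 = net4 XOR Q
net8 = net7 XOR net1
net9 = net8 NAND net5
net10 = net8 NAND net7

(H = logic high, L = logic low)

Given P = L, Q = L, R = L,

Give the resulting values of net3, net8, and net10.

net3 = H  net8 = H  net10 = L

net1 = Q AND P = L AND L = L
net2 = net1 XNOR R = L XNOR L = H
net3 = Q XNOR net1 = L XNOR L = H
net4 = net2 OR net3 OR net1 = H OR H OR L = H
net7 = net4 XOR Q = H XOR L = H
net8 = net7 XOR net1 = H XOR L = H
net10 = net8 NAND net7 = H NAND H = L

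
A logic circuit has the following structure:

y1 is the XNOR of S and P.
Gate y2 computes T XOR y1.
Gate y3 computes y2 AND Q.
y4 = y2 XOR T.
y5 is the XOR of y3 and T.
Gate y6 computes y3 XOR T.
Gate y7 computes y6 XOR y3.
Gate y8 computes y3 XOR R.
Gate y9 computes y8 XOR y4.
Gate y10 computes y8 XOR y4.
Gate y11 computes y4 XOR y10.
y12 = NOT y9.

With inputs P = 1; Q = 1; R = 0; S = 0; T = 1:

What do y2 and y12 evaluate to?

y1 = S XNOR P = 0 XNOR 1 = 0
y2 = T XOR y1 = 1 XOR 0 = 1
y3 = y2 AND Q = 1 AND 1 = 1
y4 = y2 XOR T = 1 XOR 1 = 0
y8 = y3 XOR R = 1 XOR 0 = 1
y9 = y8 XOR y4 = 1 XOR 0 = 1
y12 = NOT y9 = NOT 1 = 0

y2 = 1, y12 = 0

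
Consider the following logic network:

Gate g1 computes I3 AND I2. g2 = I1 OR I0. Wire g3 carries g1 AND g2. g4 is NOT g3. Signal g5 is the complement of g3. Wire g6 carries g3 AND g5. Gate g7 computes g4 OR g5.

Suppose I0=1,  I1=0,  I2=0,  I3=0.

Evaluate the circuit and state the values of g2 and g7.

g1 = I3 AND I2 = 0 AND 0 = 0
g2 = I1 OR I0 = 0 OR 1 = 1
g3 = g1 AND g2 = 0 AND 1 = 0
g4 = NOT g3 = NOT 0 = 1
g5 = NOT g3 = NOT 0 = 1
g7 = g4 OR g5 = 1 OR 1 = 1

g2 = 1  g7 = 1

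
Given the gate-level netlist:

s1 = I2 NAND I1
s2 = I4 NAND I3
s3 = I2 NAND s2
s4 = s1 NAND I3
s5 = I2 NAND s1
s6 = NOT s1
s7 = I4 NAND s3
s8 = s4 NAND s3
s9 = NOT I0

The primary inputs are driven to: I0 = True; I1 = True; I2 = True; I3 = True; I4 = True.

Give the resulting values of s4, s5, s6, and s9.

s1 = I2 NAND I1 = True NAND True = False
s4 = s1 NAND I3 = False NAND True = True
s5 = I2 NAND s1 = True NAND False = True
s6 = NOT s1 = NOT False = True
s9 = NOT I0 = NOT True = False

s4 = True; s5 = True; s6 = True; s9 = False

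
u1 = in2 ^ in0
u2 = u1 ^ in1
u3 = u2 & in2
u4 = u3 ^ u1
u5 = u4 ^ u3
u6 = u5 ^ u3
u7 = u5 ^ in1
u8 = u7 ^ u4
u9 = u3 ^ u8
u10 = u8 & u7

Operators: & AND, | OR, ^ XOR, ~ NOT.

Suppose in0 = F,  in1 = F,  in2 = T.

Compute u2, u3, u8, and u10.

u2 = T; u3 = T; u8 = T; u10 = T

u1 = in2 XOR in0 = T XOR F = T
u2 = u1 XOR in1 = T XOR F = T
u3 = u2 AND in2 = T AND T = T
u4 = u3 XOR u1 = T XOR T = F
u5 = u4 XOR u3 = F XOR T = T
u7 = u5 XOR in1 = T XOR F = T
u8 = u7 XOR u4 = T XOR F = T
u10 = u8 AND u7 = T AND T = T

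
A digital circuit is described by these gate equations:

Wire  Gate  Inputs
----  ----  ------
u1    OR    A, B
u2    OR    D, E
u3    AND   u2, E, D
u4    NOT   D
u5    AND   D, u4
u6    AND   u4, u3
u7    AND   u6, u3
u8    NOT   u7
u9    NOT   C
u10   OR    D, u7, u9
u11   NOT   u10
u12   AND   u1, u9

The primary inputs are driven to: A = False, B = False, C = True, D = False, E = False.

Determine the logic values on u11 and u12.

u11 = True, u12 = False

u1 = A OR B = False OR False = False
u2 = D OR E = False OR False = False
u3 = u2 AND E AND D = False AND False AND False = False
u4 = NOT D = NOT False = True
u6 = u4 AND u3 = True AND False = False
u7 = u6 AND u3 = False AND False = False
u9 = NOT C = NOT True = False
u10 = D OR u7 OR u9 = False OR False OR False = False
u11 = NOT u10 = NOT False = True
u12 = u1 AND u9 = False AND False = False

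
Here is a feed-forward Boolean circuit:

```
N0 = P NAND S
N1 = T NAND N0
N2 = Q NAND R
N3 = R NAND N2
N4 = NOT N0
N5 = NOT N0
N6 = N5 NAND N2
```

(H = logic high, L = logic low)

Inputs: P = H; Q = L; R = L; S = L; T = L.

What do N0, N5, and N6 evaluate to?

N0 = P NAND S = H NAND L = H
N2 = Q NAND R = L NAND L = H
N5 = NOT N0 = NOT H = L
N6 = N5 NAND N2 = L NAND H = H

N0 = H; N5 = L; N6 = H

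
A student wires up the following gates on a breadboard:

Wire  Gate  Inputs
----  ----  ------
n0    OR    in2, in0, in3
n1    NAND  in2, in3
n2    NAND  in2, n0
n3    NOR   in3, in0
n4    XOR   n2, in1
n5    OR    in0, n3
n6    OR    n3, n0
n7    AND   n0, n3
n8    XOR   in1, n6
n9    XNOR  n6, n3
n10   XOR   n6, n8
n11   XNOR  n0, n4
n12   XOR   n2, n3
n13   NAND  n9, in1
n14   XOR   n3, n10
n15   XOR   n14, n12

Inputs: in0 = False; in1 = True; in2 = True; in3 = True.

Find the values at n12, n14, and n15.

n12 = False, n14 = True, n15 = True

n0 = in2 OR in0 OR in3 = True OR False OR True = True
n2 = in2 NAND n0 = True NAND True = False
n3 = in3 NOR in0 = True NOR False = False
n6 = n3 OR n0 = False OR True = True
n8 = in1 XOR n6 = True XOR True = False
n10 = n6 XOR n8 = True XOR False = True
n12 = n2 XOR n3 = False XOR False = False
n14 = n3 XOR n10 = False XOR True = True
n15 = n14 XOR n12 = True XOR False = True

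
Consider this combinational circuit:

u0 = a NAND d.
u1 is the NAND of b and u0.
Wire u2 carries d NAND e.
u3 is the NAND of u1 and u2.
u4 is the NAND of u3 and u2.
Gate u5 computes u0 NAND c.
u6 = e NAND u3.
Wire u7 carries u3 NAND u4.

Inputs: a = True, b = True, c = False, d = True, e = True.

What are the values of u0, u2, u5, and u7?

u0 = False, u2 = False, u5 = True, u7 = False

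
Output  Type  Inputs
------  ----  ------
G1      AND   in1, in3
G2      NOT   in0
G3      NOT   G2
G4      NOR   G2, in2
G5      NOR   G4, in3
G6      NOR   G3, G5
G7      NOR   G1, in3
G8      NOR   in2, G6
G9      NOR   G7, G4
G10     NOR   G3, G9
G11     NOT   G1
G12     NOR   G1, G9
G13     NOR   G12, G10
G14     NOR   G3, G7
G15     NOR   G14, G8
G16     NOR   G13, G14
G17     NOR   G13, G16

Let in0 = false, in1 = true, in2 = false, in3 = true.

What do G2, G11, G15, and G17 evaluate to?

G2 = true, G11 = false, G15 = false, G17 = false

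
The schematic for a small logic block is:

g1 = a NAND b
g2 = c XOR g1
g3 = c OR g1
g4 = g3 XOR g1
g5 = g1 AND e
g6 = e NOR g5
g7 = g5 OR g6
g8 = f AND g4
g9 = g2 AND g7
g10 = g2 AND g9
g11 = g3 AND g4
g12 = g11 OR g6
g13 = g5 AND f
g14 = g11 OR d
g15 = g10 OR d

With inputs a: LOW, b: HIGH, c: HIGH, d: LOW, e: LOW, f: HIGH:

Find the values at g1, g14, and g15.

g1 = a NAND b = LOW NAND HIGH = HIGH
g2 = c XOR g1 = HIGH XOR HIGH = LOW
g3 = c OR g1 = HIGH OR HIGH = HIGH
g4 = g3 XOR g1 = HIGH XOR HIGH = LOW
g5 = g1 AND e = HIGH AND LOW = LOW
g6 = e NOR g5 = LOW NOR LOW = HIGH
g7 = g5 OR g6 = LOW OR HIGH = HIGH
g9 = g2 AND g7 = LOW AND HIGH = LOW
g10 = g2 AND g9 = LOW AND LOW = LOW
g11 = g3 AND g4 = HIGH AND LOW = LOW
g14 = g11 OR d = LOW OR LOW = LOW
g15 = g10 OR d = LOW OR LOW = LOW

g1 = HIGH, g14 = LOW, g15 = LOW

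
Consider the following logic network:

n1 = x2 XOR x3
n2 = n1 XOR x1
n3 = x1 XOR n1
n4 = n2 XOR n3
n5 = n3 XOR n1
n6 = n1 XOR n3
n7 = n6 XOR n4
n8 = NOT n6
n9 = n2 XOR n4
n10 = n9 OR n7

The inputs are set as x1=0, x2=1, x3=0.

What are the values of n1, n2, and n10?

n1 = x2 XOR x3 = 1 XOR 0 = 1
n2 = n1 XOR x1 = 1 XOR 0 = 1
n3 = x1 XOR n1 = 0 XOR 1 = 1
n4 = n2 XOR n3 = 1 XOR 1 = 0
n6 = n1 XOR n3 = 1 XOR 1 = 0
n7 = n6 XOR n4 = 0 XOR 0 = 0
n9 = n2 XOR n4 = 1 XOR 0 = 1
n10 = n9 OR n7 = 1 OR 0 = 1

n1 = 1; n2 = 1; n10 = 1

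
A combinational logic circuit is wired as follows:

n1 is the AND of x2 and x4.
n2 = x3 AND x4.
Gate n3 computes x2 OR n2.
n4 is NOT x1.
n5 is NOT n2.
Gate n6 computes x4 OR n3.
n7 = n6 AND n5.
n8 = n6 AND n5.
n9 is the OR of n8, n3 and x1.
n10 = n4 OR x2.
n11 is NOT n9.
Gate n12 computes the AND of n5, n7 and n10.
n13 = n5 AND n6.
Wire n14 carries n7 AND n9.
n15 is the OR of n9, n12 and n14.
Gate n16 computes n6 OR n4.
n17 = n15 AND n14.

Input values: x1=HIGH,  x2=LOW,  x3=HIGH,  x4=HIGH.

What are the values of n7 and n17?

n2 = x3 AND x4 = HIGH AND HIGH = HIGH
n3 = x2 OR n2 = LOW OR HIGH = HIGH
n4 = NOT x1 = NOT HIGH = LOW
n5 = NOT n2 = NOT HIGH = LOW
n6 = x4 OR n3 = HIGH OR HIGH = HIGH
n7 = n6 AND n5 = HIGH AND LOW = LOW
n8 = n6 AND n5 = HIGH AND LOW = LOW
n9 = n8 OR n3 OR x1 = LOW OR HIGH OR HIGH = HIGH
n10 = n4 OR x2 = LOW OR LOW = LOW
n12 = n5 AND n7 AND n10 = LOW AND LOW AND LOW = LOW
n14 = n7 AND n9 = LOW AND HIGH = LOW
n15 = n9 OR n12 OR n14 = HIGH OR LOW OR LOW = HIGH
n17 = n15 AND n14 = HIGH AND LOW = LOW

n7 = LOW, n17 = LOW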